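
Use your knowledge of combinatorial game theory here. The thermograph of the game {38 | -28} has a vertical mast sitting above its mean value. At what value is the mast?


Game = {38 | -28}, a switch {a | b} with numbers a > b.
Its thermograph has left wall a - t and right wall b + t, which meet at t = (a - b)/2, where both equal (a + b)/2. So the mast (mean value) is at (a + b)/2.
Mean = (38 + (-28))/2 = 10/2 = 5

5


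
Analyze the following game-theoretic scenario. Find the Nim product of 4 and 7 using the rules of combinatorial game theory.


Nim multiplication is bilinear over XOR: (u XOR v) * w = (u*w) XOR (v*w).
So we split each operand into its bit components and XOR the pairwise Nim products.
4 = 4 (as XOR of powers of 2).
7 = 1 + 2 + 4 (as XOR of powers of 2).
Using the standard Nim-product table on single bits:
  2*2 = 3,   2*4 = 8,   2*8 = 12,
  4*4 = 6,   4*8 = 11,  8*8 = 13,
and  1*x = x (identity), k*l = l*k (commutative).
Pairwise Nim products:
  4 * 1 = 4
  4 * 2 = 8
  4 * 4 = 6
XOR them: 4 XOR 8 XOR 6 = 10.
Result: 4 * 7 = 10 (in Nim).

10


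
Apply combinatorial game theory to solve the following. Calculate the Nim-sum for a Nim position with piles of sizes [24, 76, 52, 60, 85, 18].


We need the XOR (exclusive or) of all pile sizes.
After XOR-ing pile 1 (size 24): 0 XOR 24 = 24
After XOR-ing pile 2 (size 76): 24 XOR 76 = 84
After XOR-ing pile 3 (size 52): 84 XOR 52 = 96
After XOR-ing pile 4 (size 60): 96 XOR 60 = 92
After XOR-ing pile 5 (size 85): 92 XOR 85 = 9
After XOR-ing pile 6 (size 18): 9 XOR 18 = 27
The Nim-value of this position is 27.

27


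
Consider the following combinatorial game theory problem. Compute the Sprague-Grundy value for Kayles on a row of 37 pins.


Kayles: a move removes 1 or 2 adjacent pins from a contiguous row.
Removing pins from a row of k leaves two independent rows (a, b) with a + b = k - 1 (one pin) or a + b = k - 2 (two pins); an end removal gives a = 0.
By Sprague-Grundy, G(k) = mex{ G(a) XOR G(b) } over all these splits. G(0) = 0.
G(1): splits (0,0):0^0=0 -> mex({0}) = 1
G(2): splits (0,1):0^1=1 (0,0):0^0=0 -> mex({0, 1}) = 2
G(3): splits (0,2):0^2=2 (1,1):1^1=0 (0,1):0^1=1 -> mex({0, 1, 2}) = 3
G(4): splits (0,3):0^3=3 (1,2):1^2=3 (0,2):0^2=2 (1,1):1^1=0 -> mex({0, 2, 3}) = 1
G(5): splits (0,4):0^1=1 (1,3):1^3=2 (2,2):2^2=0 (0,3):0^3=3 (1,2):1^2=3 -> mex({0, 1, 2, 3}) = 4
G(6) = mex({0, 1, 2, 4}) = 3
G(7) = mex({0, 1, 3, 4, 5}) = 2
G(8) = mex({0, 2, 3, 5, 6}) = 1
G(9) = mex({0, 1, 2, 3, 6, 7}) = 4
G(10) = mex({0, 1, 3, 4, 5, 7}) = 2
G(11) = mex({0, 1, 2, 3, 4, 5}) = 6
G(12) = mex({0, 1, 2, 3, 5, 6, 7}) = 4
G(13) = mex({0, 2, 3, 4, 6, 7}) = 1
G(14) = mex({0, 1, 4, 5, 6, 7}) = 2
G(15) = mex({0, 1, 2, 3, 4, 5, 6}) = 7
G(16) = mex({0, 2, 3, 5, 6, 7}) = 1
G(17) = mex({0, 1, 2, 3, 5, 6, 7}) = 4
G(18) = mex({0, 1, 2, 4, 5, 6}) = 3
G(19) = mex({0, 1, 3, 4, 5, 7}) = 2
G(20) = mex({0, 2, 3, 4, 5, 6, 7}) = 1
G(21) = mex({0, 1, 2, 3, 5, 6, 7}) = 4
G(22) = mex({0, 1, 2, 3, 4, 5, 7}) = 6
G(23) = mex({0, 1, 2, 3, 4, 5, 6}) = 7
G(24) = mex({0, 1, 2, 3, 5, 6, 7}) = 4
G(25) = mex({0, 2, 3, 4, 6, 7}) = 1
G(26) = mex({0, 1, 3, 4, 5, 6, 7}) = 2
G(27) = mex({0, 1, 2, 3, 4, 5, 6, 7}) = 8
G(28) = mex({0, 1, 2, 3, 4, 6, 7, 8}) = 5
G(29) = mex({0, 1, 2, 3, 5, 6, 7, 8, 9}) = 4
G(30) = mex({0, 1, 2, 3, 4, 5, 6, 9, 10}) = 7
G(31) = mex({0, 1, 3, 4, 5, 7, 10, 11}) = 2
G(32) = mex({0, 2, 3, 4, 5, 6, 7, 9, 11}) = 1
G(33) = mex({0, 1, 2, 3, 4, 5, 6, 7, 9, 12}) = 8
G(34) = mex({0, 1, 2, 3, 4, 5, 7, 8, 11, 12}) = 6
G(35) = mex({0, 1, 2, 3, 4, 5, 6, 8, 9, 10, 11}) = 7
G(36) = mex({0, 1, 2, 3, 5, 6, 7, 9, 10}) = 4
G(37) = mex({0, 2, 3, 4, 6, 7, 9, 10, 11, 12}) = 1
Therefore G(37) = 1.

1


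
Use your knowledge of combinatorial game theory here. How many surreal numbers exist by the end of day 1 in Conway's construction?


Day 0: {|} = 0 is born. Count = 1.
Day n: the number of surreal numbers born by day n is 2^(n+1) - 1.
By day 0: 2^1 - 1 = 1
By day 1: 2^2 - 1 = 3
By day 1: 3 surreal numbers.

3


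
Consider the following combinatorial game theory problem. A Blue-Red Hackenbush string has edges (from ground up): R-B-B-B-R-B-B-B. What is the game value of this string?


Edges (from ground): R-B-B-B-R-B-B-B
By Berlekamp's sign-expansion rule, a Blue-Red Hackenbush stalk has the value of the surreal number whose sign sequence is the edge sequence with B -> + and R -> -.
Sign sequence: -+++-+++
Trace the sign expansion in the surreal number tree, starting from 0:
Edge 1: R (sign -) -> bounds (-inf, 0), value = -1
Edge 2: B (sign +) -> bounds (-1, 0), value = -1/2
Edge 3: B (sign +) -> bounds (-1/2, 0), value = -1/4
Edge 4: B (sign +) -> bounds (-1/4, 0), value = -1/8
Edge 5: R (sign -) -> bounds (-1/4, -1/8), value = -3/16
Edge 6: B (sign +) -> bounds (-3/16, -1/8), value = -5/32
Edge 7: B (sign +) -> bounds (-5/32, -1/8), value = -9/64
Edge 8: B (sign +) -> bounds (-9/64, -1/8), value = -17/128
Game value = -17/128

-17/128


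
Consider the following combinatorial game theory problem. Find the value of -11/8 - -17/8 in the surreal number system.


x = -11/8, y = -17/8
Converting to common denominator: 8
x = -11/8, y = -17/8
x - y = -11/8 - -17/8 = 3/4

3/4


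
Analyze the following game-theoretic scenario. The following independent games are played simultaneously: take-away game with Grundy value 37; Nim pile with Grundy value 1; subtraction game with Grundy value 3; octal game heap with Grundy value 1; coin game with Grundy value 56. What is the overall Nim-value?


By the Sprague-Grundy theorem, the Grundy value of a sum of games is the XOR of individual Grundy values.
take-away game: Grundy value = 37. Running XOR: 0 XOR 37 = 37
Nim pile: Grundy value = 1. Running XOR: 37 XOR 1 = 36
subtraction game: Grundy value = 3. Running XOR: 36 XOR 3 = 39
octal game heap: Grundy value = 1. Running XOR: 39 XOR 1 = 38
coin game: Grundy value = 56. Running XOR: 38 XOR 56 = 30
The combined Grundy value is 30.

30


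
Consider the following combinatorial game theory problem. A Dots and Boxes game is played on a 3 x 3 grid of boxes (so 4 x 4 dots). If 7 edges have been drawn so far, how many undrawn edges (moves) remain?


Grid: 3 x 3 boxes, i.e. 4 rows and 4 columns of dots.
Horizontal edges: (rows + 1) * cols = 4 * 3 = 12
Vertical edges: rows * (cols + 1) = 3 * 4 = 12
Total edges: 12 + 12 = 24
Edges drawn: 7
Remaining: 24 - 7 = 17

17


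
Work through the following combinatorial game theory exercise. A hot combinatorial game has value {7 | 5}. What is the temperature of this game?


The game is {7 | 5}, a switch {a | b} with numbers a > b.
Cooling {a | b} by t gives {a - t | b + t}, which stops being hot when a - t = b + t, i.e. at t = (a - b)/2. So the temperature of a switch is (a - b)/2.
Temperature = (Left option - Right option) / 2
= (7 - (5)) / 2
= 2 / 2
= 1

1


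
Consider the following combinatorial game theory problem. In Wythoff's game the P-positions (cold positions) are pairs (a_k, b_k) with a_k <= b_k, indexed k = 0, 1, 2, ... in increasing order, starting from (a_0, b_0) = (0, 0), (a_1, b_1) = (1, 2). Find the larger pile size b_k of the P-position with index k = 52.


By Wythoff's theorem, a_k = floor(k * phi) and b_k = floor(k * phi^2) = a_k + k, where phi = (1 + sqrt(5))/2 is the golden ratio.
phi = (1 + sqrt(5))/2 = 1.618034
phi^2 = phi + 1 = 2.618034
k = 52
k * phi^2 = 52 * 2.618034 = 136.137767
b_52 = floor(k * phi^2) = 136 (check: a_52 + k = 84 + 52 = 136)

136


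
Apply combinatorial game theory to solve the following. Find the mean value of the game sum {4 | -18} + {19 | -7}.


G1 = {4 | -18}, G2 = {19 | -7}
Each is a switch {a | b} with numbers a > b; its mean value is (a + b)/2, and mean value is additive over game sums: m(G1 + G2) = m(G1) + m(G2).
Mean of G1 = (4 + (-18))/2 = -14/2 = -7
Mean of G2 = (19 + (-7))/2 = 12/2 = 6
Mean of G1 + G2 = -7 + 6 = -1

-1


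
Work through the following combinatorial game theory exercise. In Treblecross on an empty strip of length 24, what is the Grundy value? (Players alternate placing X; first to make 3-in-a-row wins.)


Treblecross: place X on empty cells; 3-in-a-row wins.
Playing within two cells of an existing X lets the opponent win at once, so sensible play treats the cells i-2..i+2 around each X as dead. The player left with no safe cell loses, so this is a normal-play take-away game on strips of safe cells.
Placing X at cell i (0-indexed) of a strip of k safe cells leaves independent strips of sizes max(0, i-2) and max(0, k-i-3). Hence G(k) = mex{ G(max(0,i-2)) XOR G(max(0,k-i-3)) : 0 <= i < k }, with G(0) = 0.
G(1): splits (0,0):0^0=0 -> mex({0}) = 1
G(2): splits (0,0):0^0=0 -> mex({0}) = 1
G(3): splits (0,0):0^0=0 -> mex({0}) = 1
G(4): splits (0,1):0^1=1 (0,0):0^0=0 -> mex({0, 1}) = 2
G(5): splits (0,2):0^1=1 (0,1):0^1=1 (0,0):0^0=0 -> mex({0, 1}) = 2
G(6) = mex({1}) = 0
G(7) = mex({0, 1, 2}) = 3
G(8) = mex({0, 1, 2}) = 3
G(9) = mex({0, 2}) = 1
G(10) = mex({0, 2, 3}) = 1
G(11) = mex({0, 3}) = 1
G(12) = mex({1, 3}) = 0
G(13) = mex({0, 1, 2, 3}) = 4
G(14) = mex({0, 1, 2}) = 3
G(15) = mex({0, 1, 2}) = 3
G(16) = mex({0, 1, 2, 4}) = 3
G(17) = mex({0, 1, 3, 4}) = 2
G(18) = mex({0, 1, 3, 4}) = 2
G(19) = mex({0, 1, 3, 5}) = 2
G(20) = mex({0, 1, 2, 3, 5}) = 4
G(21) = mex({0, 1, 2, 3, 5}) = 4
G(22) = mex({1, 2, 6}) = 0
G(23) = mex({0, 1, 2, 3, 4, 6}) = 5
G(24) = mex({0, 1, 2, 3, 4}) = 5
Therefore G(24) = 5.

5


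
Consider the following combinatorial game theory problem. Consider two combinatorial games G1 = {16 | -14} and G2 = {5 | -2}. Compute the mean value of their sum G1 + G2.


G1 = {16 | -14}, G2 = {5 | -2}
Each is a switch {a | b} with numbers a > b; its mean value is (a + b)/2, and mean value is additive over game sums: m(G1 + G2) = m(G1) + m(G2).
Mean of G1 = (16 + (-14))/2 = 2/2 = 1
Mean of G2 = (5 + (-2))/2 = 3/2 = 3/2
Mean of G1 + G2 = 1 + 3/2 = 5/2

5/2


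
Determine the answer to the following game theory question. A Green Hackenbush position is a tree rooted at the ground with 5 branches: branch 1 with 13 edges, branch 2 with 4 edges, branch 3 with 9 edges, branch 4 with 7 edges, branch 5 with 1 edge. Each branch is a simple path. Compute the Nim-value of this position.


The tree has 5 branches from the ground vertex.
In Green Hackenbush, the Nim-value of a simple path of length k is k.
Branch 1: length 13, Nim-value = 13
Branch 2: length 4, Nim-value = 4
Branch 3: length 9, Nim-value = 9
Branch 4: length 7, Nim-value = 7
Branch 5: length 1, Nim-value = 1
Total Nim-value = XOR of all branch values:
0 XOR 13 = 13
13 XOR 4 = 9
9 XOR 9 = 0
0 XOR 7 = 7
7 XOR 1 = 6
Nim-value of the tree = 6

6


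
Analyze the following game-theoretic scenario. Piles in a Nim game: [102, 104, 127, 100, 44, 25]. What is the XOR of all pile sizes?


We need the XOR (exclusive or) of all pile sizes.
After XOR-ing pile 1 (size 102): 0 XOR 102 = 102
After XOR-ing pile 2 (size 104): 102 XOR 104 = 14
After XOR-ing pile 3 (size 127): 14 XOR 127 = 113
After XOR-ing pile 4 (size 100): 113 XOR 100 = 21
After XOR-ing pile 5 (size 44): 21 XOR 44 = 57
After XOR-ing pile 6 (size 25): 57 XOR 25 = 32
The Nim-value of this position is 32.

32


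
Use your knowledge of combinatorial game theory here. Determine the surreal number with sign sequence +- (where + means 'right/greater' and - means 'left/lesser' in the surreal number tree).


Sign expansion: +-
Rule: track bounds (lo, hi), initially (-inf, +inf). On '+', the current value becomes lo and we move to the simplest number in (value, hi): value + 1 if hi = +inf, otherwise the midpoint (value + hi)/2. On '-', the current value becomes hi and we move to value - 1 if lo = -inf, otherwise the midpoint (lo + value)/2.
Start at 0.
Step 1: sign = +, move right. Bounds: (0, +inf). Value = 1
Step 2: sign = -, move left. Bounds: (0, 1). Value = 1/2
The surreal number with sign expansion +- is 1/2.

1/2


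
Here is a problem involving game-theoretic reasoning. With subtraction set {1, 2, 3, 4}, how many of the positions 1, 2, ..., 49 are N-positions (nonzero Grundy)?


Subtraction set S = {1, 2, 3, 4}, so G(n) = n mod 5.
G(n) = 0 when n is a multiple of 5.
Multiples of 5 in [1, 49]: 9
N-positions (nonzero Grundy) = 49 - 9 = 40

40


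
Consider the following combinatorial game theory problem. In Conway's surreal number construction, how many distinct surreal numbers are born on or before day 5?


Day 0: {|} = 0 is born. Count = 1.
Day n: the number of surreal numbers born by day n is 2^(n+1) - 1.
By day 0: 2^1 - 1 = 1
By day 1: 2^2 - 1 = 3
By day 2: 2^3 - 1 = 7
By day 3: 2^4 - 1 = 15
By day 4: 2^5 - 1 = 31
By day 5: 2^6 - 1 = 63
By day 5: 63 surreal numbers.

63


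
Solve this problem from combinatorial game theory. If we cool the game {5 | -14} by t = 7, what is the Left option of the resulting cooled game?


Original game: {5 | -14} (a switch {a | b} with a > b).
Cooling by t (for t below the temperature (a - b)/2 = 19/2) taxes each move by t: {a | b} cooled by t is {a - t | b + t}.
Cooling amount: t = 7
Cooled Left option: 5 - 7 = -2
Cooled Right option: -14 + 7 = -7
Cooled game: {-2 | -7}
Left option = -2

-2


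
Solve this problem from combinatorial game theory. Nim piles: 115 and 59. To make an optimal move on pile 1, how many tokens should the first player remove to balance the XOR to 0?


Piles: 115 and 59
Current XOR: 115 XOR 59 = 72 (non-zero, so this is an N-position).
To make the XOR zero, we need to find a move that balances the piles.
For pile 1 (size 115): target = 115 XOR 72 = 59
We reduce pile 1 from 115 to 59.
Tokens removed: 115 - 59 = 56
Verification: 59 XOR 59 = 0

56


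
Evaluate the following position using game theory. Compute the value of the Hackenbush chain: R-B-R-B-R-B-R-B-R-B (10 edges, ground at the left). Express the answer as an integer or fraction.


Edges (from ground): R-B-R-B-R-B-R-B-R-B
By Berlekamp's sign-expansion rule, a Blue-Red Hackenbush stalk has the value of the surreal number whose sign sequence is the edge sequence with B -> + and R -> -.
Sign sequence: -+-+-+-+-+
Trace the sign expansion in the surreal number tree, starting from 0:
Edge 1: R (sign -) -> bounds (-inf, 0), value = -1
Edge 2: B (sign +) -> bounds (-1, 0), value = -1/2
Edge 3: R (sign -) -> bounds (-1, -1/2), value = -3/4
Edge 4: B (sign +) -> bounds (-3/4, -1/2), value = -5/8
Edge 5: R (sign -) -> bounds (-3/4, -5/8), value = -11/16
Edge 6: B (sign +) -> bounds (-11/16, -5/8), value = -21/32
Edge 7: R (sign -) -> bounds (-11/16, -21/32), value = -43/64
Edge 8: B (sign +) -> bounds (-43/64, -21/32), value = -85/128
Edge 9: R (sign -) -> bounds (-43/64, -85/128), value = -171/256
Edge 10: B (sign +) -> bounds (-171/256, -85/128), value = -341/512
Game value = -341/512

-341/512


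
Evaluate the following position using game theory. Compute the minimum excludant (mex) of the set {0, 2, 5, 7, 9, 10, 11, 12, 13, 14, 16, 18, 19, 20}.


Set = {0, 2, 5, 7, 9, 10, 11, 12, 13, 14, 16, 18, 19, 20}
0 is in the set.
1 is NOT in the set. This is the mex.
mex = 1

1


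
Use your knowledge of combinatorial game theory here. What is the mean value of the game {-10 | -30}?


Game = {-10 | -30}, a switch {a | b} with numbers a > b.
Its thermograph has left wall a - t and right wall b + t, which meet at t = (a - b)/2, where both equal (a + b)/2. So the mast (mean value) is at (a + b)/2.
Mean = (-10 + (-30))/2 = -40/2 = -20

-20


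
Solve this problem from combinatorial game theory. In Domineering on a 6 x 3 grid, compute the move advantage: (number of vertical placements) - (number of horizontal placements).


Board is 6 x 3 (rows x cols).
Left (vertical) placements: (rows-1) * cols = 5 * 3 = 15
Right (horizontal) placements: rows * (cols-1) = 6 * 2 = 12
Advantage = Left - Right = 15 - 12 = 3

3


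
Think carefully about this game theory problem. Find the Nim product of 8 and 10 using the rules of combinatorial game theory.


Nim multiplication is bilinear over XOR: (u XOR v) * w = (u*w) XOR (v*w).
So we split each operand into its bit components and XOR the pairwise Nim products.
8 = 8 (as XOR of powers of 2).
10 = 2 + 8 (as XOR of powers of 2).
Using the standard Nim-product table on single bits:
  2*2 = 3,   2*4 = 8,   2*8 = 12,
  4*4 = 6,   4*8 = 11,  8*8 = 13,
and  1*x = x (identity), k*l = l*k (commutative).
Pairwise Nim products:
  8 * 2 = 12
  8 * 8 = 13
XOR them: 12 XOR 13 = 1.
Result: 8 * 10 = 1 (in Nim).

1


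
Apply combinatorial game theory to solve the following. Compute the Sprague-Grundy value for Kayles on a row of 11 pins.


Kayles: a move removes 1 or 2 adjacent pins from a contiguous row.
Removing pins from a row of k leaves two independent rows (a, b) with a + b = k - 1 (one pin) or a + b = k - 2 (two pins); an end removal gives a = 0.
By Sprague-Grundy, G(k) = mex{ G(a) XOR G(b) } over all these splits. G(0) = 0.
G(1): splits (0,0):0^0=0 -> mex({0}) = 1
G(2): splits (0,1):0^1=1 (0,0):0^0=0 -> mex({0, 1}) = 2
G(3): splits (0,2):0^2=2 (1,1):1^1=0 (0,1):0^1=1 -> mex({0, 1, 2}) = 3
G(4): splits (0,3):0^3=3 (1,2):1^2=3 (0,2):0^2=2 (1,1):1^1=0 -> mex({0, 2, 3}) = 1
G(5): splits (0,4):0^1=1 (1,3):1^3=2 (2,2):2^2=0 (0,3):0^3=3 (1,2):1^2=3 -> mex({0, 1, 2, 3}) = 4
G(6) = mex({0, 1, 2, 4}) = 3
G(7) = mex({0, 1, 3, 4, 5}) = 2
G(8) = mex({0, 2, 3, 5, 6}) = 1
G(9) = mex({0, 1, 2, 3, 6, 7}) = 4
G(10) = mex({0, 1, 3, 4, 5, 7}) = 2
G(11) = mex({0, 1, 2, 3, 4, 5}) = 6
Therefore G(11) = 6.

6


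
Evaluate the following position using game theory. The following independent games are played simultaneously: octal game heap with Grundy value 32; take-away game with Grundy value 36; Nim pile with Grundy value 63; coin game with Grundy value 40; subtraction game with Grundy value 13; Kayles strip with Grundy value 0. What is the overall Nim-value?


By the Sprague-Grundy theorem, the Grundy value of a sum of games is the XOR of individual Grundy values.
octal game heap: Grundy value = 32. Running XOR: 0 XOR 32 = 32
take-away game: Grundy value = 36. Running XOR: 32 XOR 36 = 4
Nim pile: Grundy value = 63. Running XOR: 4 XOR 63 = 59
coin game: Grundy value = 40. Running XOR: 59 XOR 40 = 19
subtraction game: Grundy value = 13. Running XOR: 19 XOR 13 = 30
Kayles strip: Grundy value = 0. Running XOR: 30 XOR 0 = 30
The combined Grundy value is 30.

30


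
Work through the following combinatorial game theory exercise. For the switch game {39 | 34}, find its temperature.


The game is {39 | 34}, a switch {a | b} with numbers a > b.
Cooling {a | b} by t gives {a - t | b + t}, which stops being hot when a - t = b + t, i.e. at t = (a - b)/2. So the temperature of a switch is (a - b)/2.
Temperature = (Left option - Right option) / 2
= (39 - (34)) / 2
= 5 / 2
= 5/2

5/2


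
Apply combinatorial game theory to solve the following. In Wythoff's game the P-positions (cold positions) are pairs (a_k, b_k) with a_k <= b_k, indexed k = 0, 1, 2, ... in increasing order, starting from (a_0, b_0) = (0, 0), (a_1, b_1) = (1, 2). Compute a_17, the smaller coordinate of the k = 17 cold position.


By Wythoff's theorem, a_k = floor(k * phi) and b_k = floor(k * phi^2) = a_k + k, where phi = (1 + sqrt(5))/2 is the golden ratio.
phi = (1 + sqrt(5))/2 = 1.618034
k = 17
k * phi = 17 * 1.618034 = 27.506578
a_17 = floor(k * phi) = 27

27


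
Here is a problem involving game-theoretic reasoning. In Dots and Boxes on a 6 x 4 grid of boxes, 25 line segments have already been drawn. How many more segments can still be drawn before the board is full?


Grid: 6 x 4 boxes, i.e. 7 rows and 5 columns of dots.
Horizontal edges: (rows + 1) * cols = 7 * 4 = 28
Vertical edges: rows * (cols + 1) = 6 * 5 = 30
Total edges: 28 + 30 = 58
Edges drawn: 25
Remaining: 58 - 25 = 33

33


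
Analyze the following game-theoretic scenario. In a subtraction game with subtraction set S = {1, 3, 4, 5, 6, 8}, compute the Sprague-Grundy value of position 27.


The subtraction set is S = {1, 3, 4, 5, 6, 8}.
G(k) = mex{ G(k - s) : s in S, s <= k }. We compute iteratively: G(0) = 0.
G(1) = mex({0}) = 1
G(2) = mex({1}) = 0
G(3) = mex({0}) = 1
G(4) = mex({0, 1}) = 2
G(5) = mex({0, 1, 2}) = 3
G(6) = mex({0, 1, 3}) = 2
G(7) = mex({0, 1, 2}) = 3
G(8) = mex({0, 1, 2, 3}) = 4
G(9) = mex({1, 2, 3, 4}) = 0
G(10) = mex({0, 2, 3}) = 1
G(11) = mex({1, 2, 3, 4}) = 0
G(12) = mex({0, 2, 3, 4}) = 1
G(13) = mex({0, 1, 3, 4}) = 2
G(14) = mex({0, 1, 2, 4}) = 3
G(15) = mex({0, 1, 3}) = 2
G(16) = mex({0, 1, 2, 4}) = 3
Observe that G(9)..G(16) = 0, 1, 0, 1, 2, 3, 2, 3 repeats G(0)..G(7) = 0, 1, 0, 1, 2, 3, 2, 3.
For k >= max(S) = 8, G(k) is determined by the previous 8 values G(k-8)..G(k-1); a window of 8 consecutive values has recurred shifted by 9, so by induction G(k + 9) = G(k) for all k >= 0: the sequence is periodic from the start with period 9.
One period: G(0..8) = 0, 1, 0, 1, 2, 3, 2, 3, 4.
27 mod 9 = 0, so G(27) = G(0) = 0.

0


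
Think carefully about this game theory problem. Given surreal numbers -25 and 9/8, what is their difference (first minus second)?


x = -25, y = 9/8
Converting to common denominator: 8
x = -200/8, y = 9/8
x - y = -25 - 9/8 = -209/8

-209/8


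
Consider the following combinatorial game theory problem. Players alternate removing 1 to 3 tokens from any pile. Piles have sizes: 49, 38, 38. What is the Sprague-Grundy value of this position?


Subtraction set: {1, 2, 3}
For this subtraction set, G(n) = n mod 4 (period = max + 1 = 4).
Pile 1 (size 49): G(49) = 49 mod 4 = 1
Pile 2 (size 38): G(38) = 38 mod 4 = 2
Pile 3 (size 38): G(38) = 38 mod 4 = 2
Total Grundy value = XOR of all: 1 XOR 2 XOR 2 = 1

1


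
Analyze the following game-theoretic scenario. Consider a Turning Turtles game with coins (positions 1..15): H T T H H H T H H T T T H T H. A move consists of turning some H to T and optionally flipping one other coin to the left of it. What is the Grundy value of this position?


Coins: H T T H H H T H H T T T H T H
Key fact: a single head at position k behaves exactly like a Nim heap of size k (turning it to T and optionally flipping a coin at j < k corresponds to moving the heap from k to j, or to 0), and heads combine as a disjunctive sum (two heads at the same place would cancel, matching j XOR j = 0). So the Nim-value is the XOR of the 1-indexed positions of the heads.
Face-up positions (1-indexed): [1, 4, 5, 6, 8, 9, 13, 15]
XOR 0 with 1: 0 XOR 1 = 1
XOR 1 with 4: 1 XOR 4 = 5
XOR 5 with 5: 5 XOR 5 = 0
XOR 0 with 6: 0 XOR 6 = 6
XOR 6 with 8: 6 XOR 8 = 14
XOR 14 with 9: 14 XOR 9 = 7
XOR 7 with 13: 7 XOR 13 = 10
XOR 10 with 15: 10 XOR 15 = 5
Nim-value = 5

5


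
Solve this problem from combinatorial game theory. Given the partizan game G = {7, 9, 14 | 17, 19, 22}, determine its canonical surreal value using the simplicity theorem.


Left options: {7, 9, 14}, max = 14
Right options: {17, 19, 22}, min = 17
All options are numbers and max(Left) < min(Right), so by the simplicity theorem the value is the simplest (earliest-born) number strictly between 14 and 17.
Integers 15 through 16 all lie strictly between 14 and 17.
Among integers, the simplest (lowest birthday = smallest |n|; 0 is born on day 0, +-n on day n) is 15.
No non-integer in the interval can be simpler: if x is a non-integer in the interval, then floor(x) or ceil(x) also lies in the interval (the interval contains an integer), and both are proper prefixes of x's sign expansion, i.e. born earlier. So the game value is 15.
Game value = 15

15


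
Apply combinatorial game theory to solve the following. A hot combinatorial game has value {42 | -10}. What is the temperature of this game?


The game is {42 | -10}, a switch {a | b} with numbers a > b.
Cooling {a | b} by t gives {a - t | b + t}, which stops being hot when a - t = b + t, i.e. at t = (a - b)/2. So the temperature of a switch is (a - b)/2.
Temperature = (Left option - Right option) / 2
= (42 - (-10)) / 2
= 52 / 2
= 26

26


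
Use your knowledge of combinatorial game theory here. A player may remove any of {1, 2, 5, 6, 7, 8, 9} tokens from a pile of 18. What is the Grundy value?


The subtraction set is S = {1, 2, 5, 6, 7, 8, 9}.
G(k) = mex{ G(k - s) : s in S, s <= k }. We compute iteratively: G(0) = 0.
G(1) = mex({0}) = 1
G(2) = mex({0, 1}) = 2
G(3) = mex({1, 2}) = 0
G(4) = mex({0, 2}) = 1
G(5) = mex({0, 1}) = 2
G(6) = mex({0, 1, 2}) = 3
G(7) = mex({0, 1, 2, 3}) = 4
G(8) = mex({0, 1, 2, 3, 4}) = 5
G(9) = mex({0, 1, 2, 4, 5}) = 3
G(10) = mex({0, 1, 2, 3, 5}) = 4
G(11) = mex({0, 1, 2, 3, 4}) = 5
G(12) = mex({0, 1, 2, 3, 4, 5}) = 6
G(13) = mex({1, 2, 3, 4, 5, 6}) = 0
G(14) = mex({0, 2, 3, 4, 5, 6}) = 1
G(15) = mex({0, 1, 3, 4, 5}) = 2
G(16) = mex({1, 2, 3, 4, 5}) = 0
G(17) = mex({0, 2, 3, 4, 5, 6}) = 1
G(18) = mex({0, 1, 3, 4, 5, 6}) = 2
Therefore G(18) = 2.

2


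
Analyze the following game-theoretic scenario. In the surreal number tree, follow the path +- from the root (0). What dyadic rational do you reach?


Sign expansion: +-
Rule: track bounds (lo, hi), initially (-inf, +inf). On '+', the current value becomes lo and we move to the simplest number in (value, hi): value + 1 if hi = +inf, otherwise the midpoint (value + hi)/2. On '-', the current value becomes hi and we move to value - 1 if lo = -inf, otherwise the midpoint (lo + value)/2.
Start at 0.
Step 1: sign = +, move right. Bounds: (0, +inf). Value = 1
Step 2: sign = -, move left. Bounds: (0, 1). Value = 1/2
The surreal number with sign expansion +- is 1/2.

1/2


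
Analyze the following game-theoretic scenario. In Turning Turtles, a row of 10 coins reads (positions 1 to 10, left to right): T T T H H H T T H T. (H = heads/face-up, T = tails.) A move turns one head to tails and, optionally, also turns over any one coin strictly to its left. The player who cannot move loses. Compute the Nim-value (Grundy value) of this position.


Coins: T T T H H H T T H T
Key fact: a single head at position k behaves exactly like a Nim heap of size k (turning it to T and optionally flipping a coin at j < k corresponds to moving the heap from k to j, or to 0), and heads combine as a disjunctive sum (two heads at the same place would cancel, matching j XOR j = 0). So the Nim-value is the XOR of the 1-indexed positions of the heads.
Face-up positions (1-indexed): [4, 5, 6, 9]
XOR 0 with 4: 0 XOR 4 = 4
XOR 4 with 5: 4 XOR 5 = 1
XOR 1 with 6: 1 XOR 6 = 7
XOR 7 with 9: 7 XOR 9 = 14
Nim-value = 14

14


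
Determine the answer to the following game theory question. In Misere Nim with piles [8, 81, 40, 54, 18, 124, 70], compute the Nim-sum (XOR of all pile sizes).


We need the XOR (exclusive or) of all pile sizes.
After XOR-ing pile 1 (size 8): 0 XOR 8 = 8
After XOR-ing pile 2 (size 81): 8 XOR 81 = 89
After XOR-ing pile 3 (size 40): 89 XOR 40 = 113
After XOR-ing pile 4 (size 54): 113 XOR 54 = 71
After XOR-ing pile 5 (size 18): 71 XOR 18 = 85
After XOR-ing pile 6 (size 124): 85 XOR 124 = 41
After XOR-ing pile 7 (size 70): 41 XOR 70 = 111
The Nim-value of this position is 111.

111


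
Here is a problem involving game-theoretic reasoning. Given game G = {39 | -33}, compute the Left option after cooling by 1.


Original game: {39 | -33} (a switch {a | b} with a > b).
Cooling by t (for t below the temperature (a - b)/2 = 36) taxes each move by t: {a | b} cooled by t is {a - t | b + t}.
Cooling amount: t = 1
Cooled Left option: 39 - 1 = 38
Cooled Right option: -33 + 1 = -32
Cooled game: {38 | -32}
Left option = 38

38


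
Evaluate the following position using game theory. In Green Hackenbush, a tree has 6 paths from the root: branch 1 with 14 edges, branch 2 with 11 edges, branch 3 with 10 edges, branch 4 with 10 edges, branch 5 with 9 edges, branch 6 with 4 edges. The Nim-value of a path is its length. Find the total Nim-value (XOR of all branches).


The tree has 6 branches from the ground vertex.
In Green Hackenbush, the Nim-value of a simple path of length k is k.
Branch 1: length 14, Nim-value = 14
Branch 2: length 11, Nim-value = 11
Branch 3: length 10, Nim-value = 10
Branch 4: length 10, Nim-value = 10
Branch 5: length 9, Nim-value = 9
Branch 6: length 4, Nim-value = 4
Total Nim-value = XOR of all branch values:
0 XOR 14 = 14
14 XOR 11 = 5
5 XOR 10 = 15
15 XOR 10 = 5
5 XOR 9 = 12
12 XOR 4 = 8
Nim-value of the tree = 8

8


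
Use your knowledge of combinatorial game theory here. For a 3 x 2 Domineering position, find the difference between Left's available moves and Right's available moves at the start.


Board is 3 x 2 (rows x cols).
Left (vertical) placements: (rows-1) * cols = 2 * 2 = 4
Right (horizontal) placements: rows * (cols-1) = 3 * 1 = 3
Advantage = Left - Right = 4 - 3 = 1

1


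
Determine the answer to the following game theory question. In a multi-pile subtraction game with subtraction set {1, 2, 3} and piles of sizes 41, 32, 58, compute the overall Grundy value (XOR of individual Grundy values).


Subtraction set: {1, 2, 3}
For this subtraction set, G(n) = n mod 4 (period = max + 1 = 4).
Pile 1 (size 41): G(41) = 41 mod 4 = 1
Pile 2 (size 32): G(32) = 32 mod 4 = 0
Pile 3 (size 58): G(58) = 58 mod 4 = 2
Total Grundy value = XOR of all: 1 XOR 0 XOR 2 = 3

3


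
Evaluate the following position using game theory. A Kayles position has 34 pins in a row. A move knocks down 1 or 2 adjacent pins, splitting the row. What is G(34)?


Kayles: a move removes 1 or 2 adjacent pins from a contiguous row.
Removing pins from a row of k leaves two independent rows (a, b) with a + b = k - 1 (one pin) or a + b = k - 2 (two pins); an end removal gives a = 0.
By Sprague-Grundy, G(k) = mex{ G(a) XOR G(b) } over all these splits. G(0) = 0.
G(1): splits (0,0):0^0=0 -> mex({0}) = 1
G(2): splits (0,1):0^1=1 (0,0):0^0=0 -> mex({0, 1}) = 2
G(3): splits (0,2):0^2=2 (1,1):1^1=0 (0,1):0^1=1 -> mex({0, 1, 2}) = 3
G(4): splits (0,3):0^3=3 (1,2):1^2=3 (0,2):0^2=2 (1,1):1^1=0 -> mex({0, 2, 3}) = 1
G(5): splits (0,4):0^1=1 (1,3):1^3=2 (2,2):2^2=0 (0,3):0^3=3 (1,2):1^2=3 -> mex({0, 1, 2, 3}) = 4
G(6) = mex({0, 1, 2, 4}) = 3
G(7) = mex({0, 1, 3, 4, 5}) = 2
G(8) = mex({0, 2, 3, 5, 6}) = 1
G(9) = mex({0, 1, 2, 3, 6, 7}) = 4
G(10) = mex({0, 1, 3, 4, 5, 7}) = 2
G(11) = mex({0, 1, 2, 3, 4, 5}) = 6
G(12) = mex({0, 1, 2, 3, 5, 6, 7}) = 4
G(13) = mex({0, 2, 3, 4, 6, 7}) = 1
G(14) = mex({0, 1, 4, 5, 6, 7}) = 2
G(15) = mex({0, 1, 2, 3, 4, 5, 6}) = 7
G(16) = mex({0, 2, 3, 5, 6, 7}) = 1
G(17) = mex({0, 1, 2, 3, 5, 6, 7}) = 4
G(18) = mex({0, 1, 2, 4, 5, 6}) = 3
G(19) = mex({0, 1, 3, 4, 5, 7}) = 2
G(20) = mex({0, 2, 3, 4, 5, 6, 7}) = 1
G(21) = mex({0, 1, 2, 3, 5, 6, 7}) = 4
G(22) = mex({0, 1, 2, 3, 4, 5, 7}) = 6
G(23) = mex({0, 1, 2, 3, 4, 5, 6}) = 7
G(24) = mex({0, 1, 2, 3, 5, 6, 7}) = 4
G(25) = mex({0, 2, 3, 4, 6, 7}) = 1
G(26) = mex({0, 1, 3, 4, 5, 6, 7}) = 2
G(27) = mex({0, 1, 2, 3, 4, 5, 6, 7}) = 8
G(28) = mex({0, 1, 2, 3, 4, 6, 7, 8}) = 5
G(29) = mex({0, 1, 2, 3, 5, 6, 7, 8, 9}) = 4
G(30) = mex({0, 1, 2, 3, 4, 5, 6, 9, 10}) = 7
G(31) = mex({0, 1, 3, 4, 5, 7, 10, 11}) = 2
G(32) = mex({0, 2, 3, 4, 5, 6, 7, 9, 11}) = 1
G(33) = mex({0, 1, 2, 3, 4, 5, 6, 7, 9, 12}) = 8
G(34) = mex({0, 1, 2, 3, 4, 5, 7, 8, 11, 12}) = 6
Therefore G(34) = 6.

6


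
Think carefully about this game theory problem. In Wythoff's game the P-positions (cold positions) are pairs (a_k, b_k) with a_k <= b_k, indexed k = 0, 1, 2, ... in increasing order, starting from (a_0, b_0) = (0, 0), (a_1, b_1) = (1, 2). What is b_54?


By Wythoff's theorem, a_k = floor(k * phi) and b_k = floor(k * phi^2) = a_k + k, where phi = (1 + sqrt(5))/2 is the golden ratio.
phi = (1 + sqrt(5))/2 = 1.618034
phi^2 = phi + 1 = 2.618034
k = 54
k * phi^2 = 54 * 2.618034 = 141.373835
b_54 = floor(k * phi^2) = 141 (check: a_54 + k = 87 + 54 = 141)

141


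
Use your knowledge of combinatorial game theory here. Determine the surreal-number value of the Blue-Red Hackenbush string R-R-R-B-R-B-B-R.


Edges (from ground): R-R-R-B-R-B-B-R
By Berlekamp's sign-expansion rule, a Blue-Red Hackenbush stalk has the value of the surreal number whose sign sequence is the edge sequence with B -> + and R -> -.
Sign sequence: ---+-++-
Trace the sign expansion in the surreal number tree, starting from 0:
Edge 1: R (sign -) -> bounds (-inf, 0), value = -1
Edge 2: R (sign -) -> bounds (-inf, -1), value = -2
Edge 3: R (sign -) -> bounds (-inf, -2), value = -3
Edge 4: B (sign +) -> bounds (-3, -2), value = -5/2
Edge 5: R (sign -) -> bounds (-3, -5/2), value = -11/4
Edge 6: B (sign +) -> bounds (-11/4, -5/2), value = -21/8
Edge 7: B (sign +) -> bounds (-21/8, -5/2), value = -41/16
Edge 8: R (sign -) -> bounds (-21/8, -41/16), value = -83/32
Game value = -83/32

-83/32


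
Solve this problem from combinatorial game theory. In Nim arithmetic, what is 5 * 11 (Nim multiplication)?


Nim multiplication is bilinear over XOR: (u XOR v) * w = (u*w) XOR (v*w).
So we split each operand into its bit components and XOR the pairwise Nim products.
5 = 1 + 4 (as XOR of powers of 2).
11 = 1 + 2 + 8 (as XOR of powers of 2).
Using the standard Nim-product table on single bits:
  2*2 = 3,   2*4 = 8,   2*8 = 12,
  4*4 = 6,   4*8 = 11,  8*8 = 13,
and  1*x = x (identity), k*l = l*k (commutative).
Pairwise Nim products:
  1 * 1 = 1
  1 * 2 = 2
  1 * 8 = 8
  4 * 1 = 4
  4 * 2 = 8
  4 * 8 = 11
XOR them: 1 XOR 2 XOR 8 XOR 4 XOR 8 XOR 11 = 12.
Result: 5 * 11 = 12 (in Nim).

12


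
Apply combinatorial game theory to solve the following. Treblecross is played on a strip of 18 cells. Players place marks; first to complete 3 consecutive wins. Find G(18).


Treblecross: place X on empty cells; 3-in-a-row wins.
Playing within two cells of an existing X lets the opponent win at once, so sensible play treats the cells i-2..i+2 around each X as dead. The player left with no safe cell loses, so this is a normal-play take-away game on strips of safe cells.
Placing X at cell i (0-indexed) of a strip of k safe cells leaves independent strips of sizes max(0, i-2) and max(0, k-i-3). Hence G(k) = mex{ G(max(0,i-2)) XOR G(max(0,k-i-3)) : 0 <= i < k }, with G(0) = 0.
G(1): splits (0,0):0^0=0 -> mex({0}) = 1
G(2): splits (0,0):0^0=0 -> mex({0}) = 1
G(3): splits (0,0):0^0=0 -> mex({0}) = 1
G(4): splits (0,1):0^1=1 (0,0):0^0=0 -> mex({0, 1}) = 2
G(5): splits (0,2):0^1=1 (0,1):0^1=1 (0,0):0^0=0 -> mex({0, 1}) = 2
G(6) = mex({1}) = 0
G(7) = mex({0, 1, 2}) = 3
G(8) = mex({0, 1, 2}) = 3
G(9) = mex({0, 2}) = 1
G(10) = mex({0, 2, 3}) = 1
G(11) = mex({0, 3}) = 1
G(12) = mex({1, 3}) = 0
G(13) = mex({0, 1, 2, 3}) = 4
G(14) = mex({0, 1, 2}) = 3
G(15) = mex({0, 1, 2}) = 3
G(16) = mex({0, 1, 2, 4}) = 3
G(17) = mex({0, 1, 3, 4}) = 2
G(18) = mex({0, 1, 3, 4}) = 2
Therefore G(18) = 2.

2


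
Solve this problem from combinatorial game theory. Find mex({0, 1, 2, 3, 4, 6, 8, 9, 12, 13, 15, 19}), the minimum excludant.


Set = {0, 1, 2, 3, 4, 6, 8, 9, 12, 13, 15, 19}
0 is in the set.
1 is in the set.
2 is in the set.
3 is in the set.
4 is in the set.
5 is NOT in the set. This is the mex.
mex = 5

5


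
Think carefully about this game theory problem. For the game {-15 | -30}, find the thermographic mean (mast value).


Game = {-15 | -30}, a switch {a | b} with numbers a > b.
Its thermograph has left wall a - t and right wall b + t, which meet at t = (a - b)/2, where both equal (a + b)/2. So the mast (mean value) is at (a + b)/2.
Mean = (-15 + (-30))/2 = -45/2 = -45/2

-45/2


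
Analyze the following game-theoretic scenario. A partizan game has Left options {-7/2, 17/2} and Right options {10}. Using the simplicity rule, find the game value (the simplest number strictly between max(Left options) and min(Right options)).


Left options: {-7/2, 17/2}, max = 17/2
Right options: {10}, min = 10
All options are numbers and max(Left) < min(Right), so by the simplicity theorem the value is the simplest (earliest-born) number strictly between 17/2 and 10.
The only integer strictly between 17/2 and 10 is 9.
No non-integer in the interval can be simpler: if x is a non-integer in the interval, then floor(x) or ceil(x) also lies in the interval (the interval contains an integer), and both are proper prefixes of x's sign expansion, i.e. born earlier. So the game value is 9.
Game value = 9

9


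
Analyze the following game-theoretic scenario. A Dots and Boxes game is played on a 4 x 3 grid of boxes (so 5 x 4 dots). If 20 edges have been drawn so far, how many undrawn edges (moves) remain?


Grid: 4 x 3 boxes, i.e. 5 rows and 4 columns of dots.
Horizontal edges: (rows + 1) * cols = 5 * 3 = 15
Vertical edges: rows * (cols + 1) = 4 * 4 = 16
Total edges: 15 + 16 = 31
Edges drawn: 20
Remaining: 31 - 20 = 11

11


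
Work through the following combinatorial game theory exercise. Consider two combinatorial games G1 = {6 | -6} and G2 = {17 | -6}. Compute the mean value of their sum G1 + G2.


G1 = {6 | -6}, G2 = {17 | -6}
Each is a switch {a | b} with numbers a > b; its mean value is (a + b)/2, and mean value is additive over game sums: m(G1 + G2) = m(G1) + m(G2).
Mean of G1 = (6 + (-6))/2 = 0/2 = 0
Mean of G2 = (17 + (-6))/2 = 11/2 = 11/2
Mean of G1 + G2 = 0 + 11/2 = 11/2

11/2


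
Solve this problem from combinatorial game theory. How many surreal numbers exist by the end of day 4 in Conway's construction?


Day 0: {|} = 0 is born. Count = 1.
Day n: the number of surreal numbers born by day n is 2^(n+1) - 1.
By day 0: 2^1 - 1 = 1
By day 1: 2^2 - 1 = 3
By day 2: 2^3 - 1 = 7
By day 3: 2^4 - 1 = 15
By day 4: 2^5 - 1 = 31
By day 4: 31 surreal numbers.

31


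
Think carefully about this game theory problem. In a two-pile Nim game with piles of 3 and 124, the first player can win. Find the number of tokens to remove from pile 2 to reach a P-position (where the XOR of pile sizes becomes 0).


Piles: 3 and 124
Current XOR: 3 XOR 124 = 127 (non-zero, so this is an N-position).
To make the XOR zero, we need to find a move that balances the piles.
For pile 2 (size 124): target = 124 XOR 127 = 3
We reduce pile 2 from 124 to 3.
Tokens removed: 124 - 3 = 121
Verification: 3 XOR 3 = 0

121


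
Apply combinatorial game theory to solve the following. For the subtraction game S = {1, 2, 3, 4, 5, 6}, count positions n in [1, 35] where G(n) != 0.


Subtraction set S = {1, 2, 3, 4, 5, 6}, so G(n) = n mod 7.
G(n) = 0 when n is a multiple of 7.
Multiples of 7 in [1, 35]: 5
N-positions (nonzero Grundy) = 35 - 5 = 30

30


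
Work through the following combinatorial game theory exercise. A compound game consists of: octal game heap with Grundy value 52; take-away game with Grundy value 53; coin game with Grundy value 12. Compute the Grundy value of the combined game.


By the Sprague-Grundy theorem, the Grundy value of a sum of games is the XOR of individual Grundy values.
octal game heap: Grundy value = 52. Running XOR: 0 XOR 52 = 52
take-away game: Grundy value = 53. Running XOR: 52 XOR 53 = 1
coin game: Grundy value = 12. Running XOR: 1 XOR 12 = 13
The combined Grundy value is 13.

13


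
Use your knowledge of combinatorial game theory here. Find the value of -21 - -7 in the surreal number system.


x = -21, y = -7
x - y = -21 - -7 = -14

-14


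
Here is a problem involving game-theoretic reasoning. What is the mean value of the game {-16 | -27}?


Game = {-16 | -27}, a switch {a | b} with numbers a > b.
Its thermograph has left wall a - t and right wall b + t, which meet at t = (a - b)/2, where both equal (a + b)/2. So the mast (mean value) is at (a + b)/2.
Mean = (-16 + (-27))/2 = -43/2 = -43/2

-43/2


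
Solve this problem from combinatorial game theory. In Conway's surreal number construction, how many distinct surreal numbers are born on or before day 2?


Day 0: {|} = 0 is born. Count = 1.
Day n: the number of surreal numbers born by day n is 2^(n+1) - 1.
By day 0: 2^1 - 1 = 1
By day 1: 2^2 - 1 = 3
By day 2: 2^3 - 1 = 7
By day 2: 7 surreal numbers.

7


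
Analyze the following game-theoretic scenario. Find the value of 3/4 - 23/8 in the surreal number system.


x = 3/4, y = 23/8
Converting to common denominator: 8
x = 6/8, y = 23/8
x - y = 3/4 - 23/8 = -17/8

-17/8


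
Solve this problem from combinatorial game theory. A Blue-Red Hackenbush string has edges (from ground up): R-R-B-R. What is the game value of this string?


Edges (from ground): R-R-B-R
By Berlekamp's sign-expansion rule, a Blue-Red Hackenbush stalk has the value of the surreal number whose sign sequence is the edge sequence with B -> + and R -> -.
Sign sequence: --+-
Trace the sign expansion in the surreal number tree, starting from 0:
Edge 1: R (sign -) -> bounds (-inf, 0), value = -1
Edge 2: R (sign -) -> bounds (-inf, -1), value = -2
Edge 3: B (sign +) -> bounds (-2, -1), value = -3/2
Edge 4: R (sign -) -> bounds (-2, -3/2), value = -7/4
Game value = -7/4

-7/4
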